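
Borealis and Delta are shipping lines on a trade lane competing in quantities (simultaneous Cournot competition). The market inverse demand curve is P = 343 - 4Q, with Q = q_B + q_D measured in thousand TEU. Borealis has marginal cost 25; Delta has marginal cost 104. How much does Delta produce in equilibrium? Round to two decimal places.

13.33

Borealis's profit: π_B = (343 - 4Q)q_B - (25q_B). Setting ∂π_B/∂q_B = 0: 318 - 8q_B - 4(q_D) = 0.
Delta's first-order condition: 239 - 8q_D - 4(q_B) = 0.
Rearranging gives the reaction functions q_B = (318 - 4q_D)/8 and q_D = (239 - 4q_B)/8.
Solving the pair: q_B = 397/12, q_D = 40/3.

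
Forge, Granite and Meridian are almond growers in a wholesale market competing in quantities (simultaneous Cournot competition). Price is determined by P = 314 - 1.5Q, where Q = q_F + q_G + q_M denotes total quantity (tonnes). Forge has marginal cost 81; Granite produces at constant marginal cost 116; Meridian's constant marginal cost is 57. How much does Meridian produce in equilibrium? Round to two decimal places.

Forge's profit: π_F = (314 - 1.5Q)q_F - (81q_F). Setting ∂π_F/∂q_F = 0: 233 - 3q_F - (3/2)(q_G + q_M) = 0.
Granite's first-order condition: 198 - 3q_G - (3/2)(q_F + q_M) = 0.
Meridian's first-order condition: 257 - 3q_M - (3/2)(q_F + q_G) = 0.
Summing all 3 equations gives 688 − 6Q = 0, hence Q = 344/3.
Back-substituting: q_F = (233 − 172)/(3/2) = 122/3, q_G = (198 − 172)/(3/2) = 52/3, q_M = (257 − 172)/(3/2) = 170/3.

56.67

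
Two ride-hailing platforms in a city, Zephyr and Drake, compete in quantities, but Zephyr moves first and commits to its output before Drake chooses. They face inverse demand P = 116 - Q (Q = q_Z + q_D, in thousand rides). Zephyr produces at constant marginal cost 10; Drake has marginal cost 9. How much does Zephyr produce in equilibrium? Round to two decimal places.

The follower Drake best-responds to any q_Z: π_D = (116 - Q)q_D - 9q_D.
Follower FOC: 107 - q_Z - 2q_D = 0, so q_D(q_Z) = (107 - q_Z)/2.
The leader anticipates this reaction. Substituting into P = 116 - Q gives P = 125/2 - (1/2)q_Z, so π_Z = (125/2 - (1/2)q_Z)q_Z - 10q_Z.
The leader's first-order condition 105/2 - q_Z = 0 yields q_Z = 105/2.
Then q_D = (107 - 105/2)/2 = 109/4.

52.50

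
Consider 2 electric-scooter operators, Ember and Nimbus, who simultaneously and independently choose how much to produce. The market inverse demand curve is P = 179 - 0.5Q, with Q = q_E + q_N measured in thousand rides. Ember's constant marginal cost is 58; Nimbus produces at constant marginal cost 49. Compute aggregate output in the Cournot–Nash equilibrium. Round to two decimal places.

167.33

Ember's profit: π_E = (179 - 0.5Q)q_E - (58q_E). Setting ∂π_E/∂q_E = 0: 121 - q_E - (1/2)(q_N) = 0.
Nimbus's first-order condition: 130 - q_N - (1/2)(q_E) = 0.
So q_E = (121 - (1/2)q_N) and q_N = (130 - (1/2)q_E).
Solving the pair: q_E = 224/3, q_N = 278/3.
Total output Q = 224/3 + 278/3 = 502/3.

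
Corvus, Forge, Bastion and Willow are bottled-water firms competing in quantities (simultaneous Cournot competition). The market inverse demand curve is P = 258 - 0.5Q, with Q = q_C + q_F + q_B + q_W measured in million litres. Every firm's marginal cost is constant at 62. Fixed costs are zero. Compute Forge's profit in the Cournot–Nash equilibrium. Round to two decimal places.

3073.28

A representative firm's profit is π_i = q_i(258 - 0.5Q) - 62q_i.
Setting ∂π_i/∂q_i = 0 with rivals' quantities fixed: 196 - q_i - (1/2)·Σ_{j≠i} q_j = 0.
With identical firms every q_j equals q_i, so Σ_{j≠i} q_j = 3q_i and 196 = (5/2)q_i, giving q_i = 392/5.
Price P = 258 - (1/2)·(1568/5) = 506/5.
Forge's profit: (506/5 - 62)·(392/5) = 3073.2800.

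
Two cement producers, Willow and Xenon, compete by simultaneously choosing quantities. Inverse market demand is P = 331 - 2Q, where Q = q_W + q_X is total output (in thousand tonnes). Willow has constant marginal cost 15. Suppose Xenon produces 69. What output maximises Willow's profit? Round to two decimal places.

With the rival's output fixed at 69, Willow's profit is π_W = (331 - 2·69 - 2q_W)q_W - (15q_W) = (193 - 2q_W)q_W - (15q_W).
∂π_W/∂q_W = 178 - 4q_W = 0, so q_W = 89/2.

44.50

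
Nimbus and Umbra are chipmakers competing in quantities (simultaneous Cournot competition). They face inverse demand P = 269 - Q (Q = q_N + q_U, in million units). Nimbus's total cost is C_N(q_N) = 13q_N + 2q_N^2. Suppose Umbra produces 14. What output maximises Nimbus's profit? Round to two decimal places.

40.33

With the rival's output fixed at 14, Nimbus's profit is π_N = (269 - 14 - q_N)q_N - (13q_N + 2q_N²) = (255 - q_N)q_N - (13q_N + 2q_N²).
∂π_N/∂q_N = 242 - 6q_N = 0, so q_N = 121/3.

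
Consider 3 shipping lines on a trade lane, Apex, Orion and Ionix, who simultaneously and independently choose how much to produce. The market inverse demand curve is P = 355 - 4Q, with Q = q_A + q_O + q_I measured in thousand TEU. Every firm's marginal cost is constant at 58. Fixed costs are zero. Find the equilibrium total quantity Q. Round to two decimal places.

Each firm earns π_i = (355 - 4Q)q_i - 58q_i.
Setting ∂π_i/∂q_i = 0 with rivals' quantities fixed: 297 - 8q_i - 4·Σ_{j≠i} q_j = 0.
By symmetry each firm produces the same amount; substituting Σ_{j≠i} q_j = 2q_i yields q_i = 297/16.
Total output Q = 297/16 + 297/16 + 297/16 = 891/16.

55.69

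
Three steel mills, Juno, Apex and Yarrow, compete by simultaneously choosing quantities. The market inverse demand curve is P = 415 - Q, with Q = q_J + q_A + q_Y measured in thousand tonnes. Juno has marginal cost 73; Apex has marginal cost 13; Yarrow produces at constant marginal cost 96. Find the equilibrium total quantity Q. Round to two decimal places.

265.75

Juno's profit: π_J = (415 - Q)q_J - (73q_J). Setting ∂π_J/∂q_J = 0: 342 - 2q_J - (q_A + q_Y) = 0.
Apex's first-order condition: 402 - 2q_A - (q_J + q_Y) = 0.
Yarrow's profit: π_Y = (415 - Q)q_Y - (96q_Y). Setting ∂π_Y/∂q_Y = 0: 319 - 2q_Y - (q_J + q_A) = 0.
Summing all 3 equations gives 1063 − 4Q = 0, hence Q = 1063/4.
Back-substituting: q_J = (342 − 1063/4) = 305/4, q_A = (402 − 1063/4) = 545/4, q_Y = (319 − 1063/4) = 213/4.
Total output Q = 305/4 + 545/4 + 213/4 = 1063/4.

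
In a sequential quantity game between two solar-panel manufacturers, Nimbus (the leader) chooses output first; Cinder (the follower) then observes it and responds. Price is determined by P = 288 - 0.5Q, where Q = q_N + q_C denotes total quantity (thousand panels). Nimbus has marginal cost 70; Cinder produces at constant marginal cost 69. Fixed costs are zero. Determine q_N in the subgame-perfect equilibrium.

217

Solve by backward induction. Given q_N, the follower Cinder maximises π_C = (288 - (1/2)q_N - (1/2)q_C)q_C - 69q_C.
Setting the follower's marginal profit to zero, 219 - (1/2)q_N - q_C = 0, i.e. q_C = (219 - (1/2)q_N).
The leader anticipates this reaction. Substituting into P = 288 - 0.5Q gives P = 357/2 - (1/4)q_N, so π_N = (357/2 - (1/4)q_N)q_N - 70q_N.
The leader's first-order condition 217/2 - (1/2)q_N = 0 yields q_N = 217.
Then q_C = (219 - (1/2)·217) = 221/2.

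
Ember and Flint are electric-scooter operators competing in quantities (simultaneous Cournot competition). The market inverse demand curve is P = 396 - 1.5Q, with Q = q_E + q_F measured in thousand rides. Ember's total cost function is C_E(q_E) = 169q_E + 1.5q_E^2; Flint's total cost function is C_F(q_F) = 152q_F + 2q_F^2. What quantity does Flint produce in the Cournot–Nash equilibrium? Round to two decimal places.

28.26

Ember's profit: π_E = (396 - 1.5Q)q_E - (169q_E + (3/2)q_E²). Setting ∂π_E/∂q_E = 0: 227 - 6q_E - (3/2)(q_F) = 0.
Flint's profit: π_F = (396 - 1.5Q)q_F - (152q_F + 2q_F²). Setting ∂π_F/∂q_F = 0: 244 - 7q_F - (3/2)(q_E) = 0.
Rearranging gives the reaction functions q_E = (227 - (3/2)q_F)/6 and q_F = (244 - (3/2)q_E)/7.
Solving the pair: q_E = 30.7673, q_F = 1498/53.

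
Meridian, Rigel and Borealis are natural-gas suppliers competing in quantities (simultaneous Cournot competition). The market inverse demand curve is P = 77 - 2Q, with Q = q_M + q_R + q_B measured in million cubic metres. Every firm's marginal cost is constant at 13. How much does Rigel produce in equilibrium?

Each firm earns π_i = (77 - 2Q)q_i - 13q_i.
First-order condition (treating rivals' output as given): 64 - 4q_i - 2·Σ_{j≠i} q_j = 0.
With identical firms every q_j equals q_i, so Σ_{j≠i} q_j = 2q_i and 64 = 8q_i, giving q_i = 8.

8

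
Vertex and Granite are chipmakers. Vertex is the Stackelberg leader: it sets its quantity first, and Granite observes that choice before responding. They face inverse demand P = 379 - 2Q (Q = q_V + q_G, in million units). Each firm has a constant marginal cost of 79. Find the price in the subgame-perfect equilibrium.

154

The follower Granite best-responds to any q_V: π_G = (379 - 2Q)q_G - 79q_G.
Setting the follower's marginal profit to zero, 300 - 2q_V - 4q_G = 0, i.e. q_G = (300 - 2q_V)/4.
The leader anticipates this reaction. Substituting into P = 379 - 2Q gives P = 229 - q_V, so π_V = (229 - q_V)q_V - 79q_V.
Leader FOC: 150 - 2q_V = 0, so q_V = 75.
Then q_G = (300 - 2·75)/4 = 75/2.
Total output Q = 225/2, so price P = 379 - 2·(225/2) = 154.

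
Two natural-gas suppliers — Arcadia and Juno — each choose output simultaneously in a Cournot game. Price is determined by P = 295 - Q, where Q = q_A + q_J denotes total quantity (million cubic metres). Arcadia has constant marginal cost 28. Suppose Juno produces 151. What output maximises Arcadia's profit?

58

With the rival's output fixed at 151, Arcadia's profit is π_A = (295 - 151 - q_A)q_A - (28q_A) = (144 - q_A)q_A - (28q_A).
∂π_A/∂q_A = 116 - 2q_A = 0, so q_A = 58.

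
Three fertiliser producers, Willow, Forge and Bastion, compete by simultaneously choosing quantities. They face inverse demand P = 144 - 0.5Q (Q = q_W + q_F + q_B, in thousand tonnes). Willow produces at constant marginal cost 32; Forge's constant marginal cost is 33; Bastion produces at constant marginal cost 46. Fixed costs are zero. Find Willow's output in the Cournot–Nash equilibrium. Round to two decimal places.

63.50

Willow's profit: π_W = (144 - 0.5Q)q_W - (32q_W). Setting ∂π_W/∂q_W = 0: 112 - q_W - (1/2)(q_F + q_B) = 0.
Forge's profit: π_F = (144 - 0.5Q)q_F - (33q_F). Setting ∂π_F/∂q_F = 0: 111 - q_F - (1/2)(q_W + q_B) = 0.
Bastion's profit: π_B = (144 - 0.5Q)q_B - (46q_B). Setting ∂π_B/∂q_B = 0: 98 - q_B - (1/2)(q_W + q_F) = 0.
Summing all 3 equations gives 321 − 2Q = 0, hence Q = 321/2.
Back-substituting: q_W = (112 − 321/4)/(1/2) = 127/2, q_F = (111 − 321/4)/(1/2) = 123/2, q_B = (98 − 321/4)/(1/2) = 71/2.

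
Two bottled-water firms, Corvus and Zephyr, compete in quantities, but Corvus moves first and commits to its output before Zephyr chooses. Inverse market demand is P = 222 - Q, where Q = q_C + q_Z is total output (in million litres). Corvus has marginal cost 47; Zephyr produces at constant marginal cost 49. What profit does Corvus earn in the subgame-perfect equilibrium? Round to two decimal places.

3916.13

Solve by backward induction. Given q_C, the follower Zephyr maximises π_Z = (222 - q_C - q_Z)q_Z - 49q_Z.
∂π_Z/∂q_Z = 173 - q_C - 2q_Z = 0 gives the reaction function q_Z = (173 - q_C)/2.
The leader anticipates this reaction. Substituting into P = 222 - Q gives P = 271/2 - (1/2)q_C, so π_C = (271/2 - (1/2)q_C)q_C - 47q_C.
Leader FOC: 177/2 - q_C = 0, so q_C = 177/2.
Then q_Z = (173 - 177/2)/2 = 169/4.
Price P = 222 - 523/4 = 365/4.
Corvus's profit: (365/4 - 47)·(177/2) = 3916.1250.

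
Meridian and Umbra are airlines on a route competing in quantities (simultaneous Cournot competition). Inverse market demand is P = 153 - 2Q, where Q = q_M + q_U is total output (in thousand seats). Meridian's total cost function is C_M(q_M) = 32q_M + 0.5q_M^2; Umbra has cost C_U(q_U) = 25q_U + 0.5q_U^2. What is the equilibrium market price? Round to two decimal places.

81.86

Meridian's profit: π_M = (153 - 2Q)q_M - (32q_M + (1/2)q_M²). Setting ∂π_M/∂q_M = 0: 121 - 5q_M - 2(q_U) = 0.
Umbra's first-order condition: 128 - 5q_U - 2(q_M) = 0.
So q_M = (121 - 2q_U)/5 and q_U = (128 - 2q_M)/5.
Solving the pair: q_M = 349/21, q_U = 398/21.
Total output Q = 249/7, so price P = 153 - 2·(249/7) = 573/7.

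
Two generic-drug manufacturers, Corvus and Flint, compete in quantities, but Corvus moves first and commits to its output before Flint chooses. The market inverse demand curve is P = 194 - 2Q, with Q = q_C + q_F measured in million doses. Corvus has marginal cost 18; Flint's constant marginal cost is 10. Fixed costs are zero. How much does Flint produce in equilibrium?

25

Solve by backward induction. Given q_C, the follower Flint maximises π_F = (194 - 2q_C - 2q_F)q_F - 10q_F.
∂π_F/∂q_F = 184 - 2q_C - 4q_F = 0 gives the reaction function q_F = (184 - 2q_C)/4.
Corvus substitutes q_F(q_C) into its own profit: π_C = q_C(194 - 2q_C - (184 - 2q_C)/2) - 18q_C = (102 - q_C)q_C - 18q_C.
Leader FOC: 84 - 2q_C = 0, so q_C = 42.
Then q_F = (184 - 2·42)/4 = 25.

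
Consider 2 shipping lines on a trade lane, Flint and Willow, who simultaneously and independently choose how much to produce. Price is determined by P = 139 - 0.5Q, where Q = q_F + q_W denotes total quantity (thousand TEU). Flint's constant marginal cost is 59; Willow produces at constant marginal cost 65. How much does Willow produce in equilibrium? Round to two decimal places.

45.33

Flint's profit: π_F = (139 - 0.5Q)q_F - (59q_F). Setting ∂π_F/∂q_F = 0: 80 - q_F - (1/2)(q_W) = 0.
Willow's profit: π_W = (139 - 0.5Q)q_W - (65q_W). Setting ∂π_W/∂q_W = 0: 74 - q_W - (1/2)(q_F) = 0.
Best responses: q_F = (80 - (1/2)q_W), q_W = (74 - (1/2)q_F).
Solving the pair: q_F = 172/3, q_W = 136/3.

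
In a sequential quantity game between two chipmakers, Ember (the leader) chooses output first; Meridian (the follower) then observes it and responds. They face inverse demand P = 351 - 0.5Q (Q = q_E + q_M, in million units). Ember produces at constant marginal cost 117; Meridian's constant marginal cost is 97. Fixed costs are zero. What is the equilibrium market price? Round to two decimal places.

The follower Meridian best-responds to any q_E: π_M = (351 - 0.5Q)q_M - 97q_M.
Follower FOC: 254 - (1/2)q_E - q_M = 0, so q_M(q_E) = (254 - (1/2)q_E).
Ember substitutes q_M(q_E) into its own profit: π_E = q_E(351 - (1/2)q_E - (254 - (1/2)q_E)/2) - 117q_E = (224 - (1/4)q_E)q_E - 117q_E.
The leader's first-order condition 107 - (1/2)q_E = 0 yields q_E = 214.
Then q_M = (254 - (1/2)·214) = 147.
Total output Q = 361, so price P = 351 - (1/2)·361 = 341/2.

170.50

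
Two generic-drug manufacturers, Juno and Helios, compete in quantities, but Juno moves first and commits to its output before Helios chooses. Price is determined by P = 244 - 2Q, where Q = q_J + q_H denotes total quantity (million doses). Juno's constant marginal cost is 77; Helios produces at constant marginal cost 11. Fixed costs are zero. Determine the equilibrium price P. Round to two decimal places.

The follower Helios best-responds to any q_J: π_H = (244 - 2Q)q_H - 11q_H.
Follower FOC: 233 - 2q_J - 4q_H = 0, so q_H(q_J) = (233 - 2q_J)/4.
Juno substitutes q_H(q_J) into its own profit: π_J = q_J(244 - 2q_J - (233 - 2q_J)/2) - 77q_J = (255/2 - q_J)q_J - 77q_J.
Maximising: ∂π_J/∂q_J = 101/2 - 2q_J = 0, giving q_J = 101/4.
Then q_H = (233 - 2·(101/4))/4 = 365/8.
Total output Q = 567/8, so price P = 244 - 2·(567/8) = 409/4.

102.25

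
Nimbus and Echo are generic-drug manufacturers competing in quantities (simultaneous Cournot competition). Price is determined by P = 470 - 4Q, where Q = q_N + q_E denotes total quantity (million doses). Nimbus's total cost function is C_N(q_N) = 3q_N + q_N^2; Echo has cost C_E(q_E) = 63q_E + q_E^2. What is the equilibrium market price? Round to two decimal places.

Nimbus's profit: π_N = (470 - 4Q)q_N - (3q_N + q_N²). Setting ∂π_N/∂q_N = 0: 467 - 10q_N - 4(q_E) = 0.
Echo's profit: π_E = (470 - 4Q)q_E - (63q_E + q_E²). Setting ∂π_E/∂q_E = 0: 407 - 10q_E - 4(q_N) = 0.
Best responses: q_N = (467 - 4q_E)/10, q_E = (407 - 4q_N)/10.
Solving the pair: q_N = 507/14, q_E = 367/14.
Total output Q = 437/7, so price P = 470 - 4·(437/7) = 1542/7.

220.29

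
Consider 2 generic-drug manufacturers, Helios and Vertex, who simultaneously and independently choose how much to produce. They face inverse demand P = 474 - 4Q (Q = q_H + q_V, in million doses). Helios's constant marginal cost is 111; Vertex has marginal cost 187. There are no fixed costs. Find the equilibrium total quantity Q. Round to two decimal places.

54.17

Helios's profit: π_H = (474 - 4Q)q_H - (111q_H). Setting ∂π_H/∂q_H = 0: 363 - 8q_H - 4(q_V) = 0.
Vertex's first-order condition: 287 - 8q_V - 4(q_H) = 0.
Rearranging gives the reaction functions q_H = (363 - 4q_V)/8 and q_V = (287 - 4q_H)/8.
Solving the pair: q_H = 439/12, q_V = 211/12.
Total output Q = 439/12 + 211/12 = 325/6.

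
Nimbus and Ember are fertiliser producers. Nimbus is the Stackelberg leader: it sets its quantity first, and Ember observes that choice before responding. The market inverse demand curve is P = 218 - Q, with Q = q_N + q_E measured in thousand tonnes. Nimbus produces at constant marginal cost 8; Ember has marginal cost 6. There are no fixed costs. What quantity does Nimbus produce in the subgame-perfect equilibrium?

104

Solve by backward induction. Given q_N, the follower Ember maximises π_E = (218 - q_N - q_E)q_E - 6q_E.
Follower FOC: 212 - q_N - 2q_E = 0, so q_E(q_N) = (212 - q_N)/2.
The leader anticipates this reaction. Substituting into P = 218 - Q gives P = 112 - (1/2)q_N, so π_N = (112 - (1/2)q_N)q_N - 8q_N.
Maximising: ∂π_N/∂q_N = 104 - q_N = 0, giving q_N = 104.
Then q_E = (212 - 104)/2 = 54.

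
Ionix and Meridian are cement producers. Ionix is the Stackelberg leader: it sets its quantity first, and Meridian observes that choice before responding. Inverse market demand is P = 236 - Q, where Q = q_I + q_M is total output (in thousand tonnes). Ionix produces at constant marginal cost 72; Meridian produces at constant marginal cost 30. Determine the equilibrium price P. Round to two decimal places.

102.50

Solve by backward induction. Given q_I, the follower Meridian maximises π_M = (236 - q_I - q_M)q_M - 30q_M.
Setting the follower's marginal profit to zero, 206 - q_I - 2q_M = 0, i.e. q_M = (206 - q_I)/2.
The leader anticipates this reaction. Substituting into P = 236 - Q gives P = 133 - (1/2)q_I, so π_I = (133 - (1/2)q_I)q_I - 72q_I.
Maximising: ∂π_I/∂q_I = 61 - q_I = 0, giving q_I = 61.
Then q_M = (206 - 61)/2 = 145/2.
Total output Q = 267/2, so price P = 236 - 267/2 = 205/2.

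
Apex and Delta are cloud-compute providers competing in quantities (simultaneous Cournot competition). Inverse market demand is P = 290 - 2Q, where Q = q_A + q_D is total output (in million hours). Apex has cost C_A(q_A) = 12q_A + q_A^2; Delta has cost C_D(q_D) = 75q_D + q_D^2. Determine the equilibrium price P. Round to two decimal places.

166.75

Apex's profit: π_A = (290 - 2Q)q_A - (12q_A + q_A²). Setting ∂π_A/∂q_A = 0: 278 - 6q_A - 2(q_D) = 0.
Delta's first-order condition: 215 - 6q_D - 2(q_A) = 0.
So q_A = (278 - 2q_D)/6 and q_D = (215 - 2q_A)/6.
Solving the pair: q_A = 619/16, q_D = 367/16.
Total output Q = 493/8, so price P = 290 - 2·(493/8) = 667/4.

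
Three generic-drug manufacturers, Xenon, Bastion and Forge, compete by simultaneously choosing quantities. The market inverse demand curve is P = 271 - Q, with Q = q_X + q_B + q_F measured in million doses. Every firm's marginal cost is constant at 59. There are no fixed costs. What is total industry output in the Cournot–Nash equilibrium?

Each firm earns π_i = (271 - Q)q_i - 59q_i.
First-order condition (treating rivals' output as given): 212 - 2q_i - Σ_{j≠i} q_j = 0.
By symmetry each firm produces the same amount; substituting Σ_{j≠i} q_j = 2q_i yields q_i = 212/4 = 53.
Total output Q = 53 + 53 + 53 = 159.

159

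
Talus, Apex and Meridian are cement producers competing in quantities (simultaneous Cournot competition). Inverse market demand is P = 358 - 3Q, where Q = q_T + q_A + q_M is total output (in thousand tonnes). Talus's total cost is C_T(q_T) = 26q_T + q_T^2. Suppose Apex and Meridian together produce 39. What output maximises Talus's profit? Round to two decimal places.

With rivals' combined output fixed at 39, Talus's profit is π_T = (358 - 3·39 - 3q_T)q_T - (26q_T + q_T²) = (241 - 3q_T)q_T - (26q_T + q_T²).
∂π_T/∂q_T = 215 - 8q_T = 0, so q_T = 215/8.

26.88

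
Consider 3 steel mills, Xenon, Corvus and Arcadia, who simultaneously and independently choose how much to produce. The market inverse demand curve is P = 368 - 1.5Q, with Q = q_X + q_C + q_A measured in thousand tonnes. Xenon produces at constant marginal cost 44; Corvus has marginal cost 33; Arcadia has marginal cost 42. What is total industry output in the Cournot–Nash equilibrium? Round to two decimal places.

164.17

Xenon's profit: π_X = (368 - 1.5Q)q_X - (44q_X). Setting ∂π_X/∂q_X = 0: 324 - 3q_X - (3/2)(q_C + q_A) = 0.
Corvus's first-order condition: 335 - 3q_C - (3/2)(q_X + q_A) = 0.
Arcadia's profit: π_A = (368 - 1.5Q)q_A - (42q_A). Setting ∂π_A/∂q_A = 0: 326 - 3q_A - (3/2)(q_X + q_C) = 0.
Adding the 3 conditions: 985 − 3Q − 3Q = 0, i.e. Q = 985/6.
Back-substituting: q_X = (324 − 985/4)/(3/2) = 311/6, q_C = (335 − 985/4)/(3/2) = 355/6, q_A = (326 − 985/4)/(3/2) = 319/6.
Total output Q = 311/6 + 355/6 + 319/6 = 985/6.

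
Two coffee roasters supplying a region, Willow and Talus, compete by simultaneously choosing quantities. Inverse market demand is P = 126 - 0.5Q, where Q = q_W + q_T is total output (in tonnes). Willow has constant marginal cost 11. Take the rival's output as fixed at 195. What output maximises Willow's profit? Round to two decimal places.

With the rival's output fixed at 195, Willow's profit is π_W = (126 - (1/2)·195 - (1/2)q_W)q_W - (11q_W) = (57/2 - (1/2)q_W)q_W - (11q_W).
∂π_W/∂q_W = 35/2 - q_W = 0, so q_W = 35/2.

17.50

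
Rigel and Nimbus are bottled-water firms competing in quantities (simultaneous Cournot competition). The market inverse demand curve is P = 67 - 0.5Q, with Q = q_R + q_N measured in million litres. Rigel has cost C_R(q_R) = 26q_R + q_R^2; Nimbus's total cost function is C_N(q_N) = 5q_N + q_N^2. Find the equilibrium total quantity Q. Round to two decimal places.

29.43

Rigel's profit: π_R = (67 - 0.5Q)q_R - (26q_R + q_R²). Setting ∂π_R/∂q_R = 0: 41 - 3q_R - (1/2)(q_N) = 0.
Nimbus's first-order condition: 62 - 3q_N - (1/2)(q_R) = 0.
Best responses: q_R = (41 - (1/2)q_N)/3, q_N = (62 - (1/2)q_R)/3.
Solving the pair: q_R = 368/35, q_N = 662/35.
Total output Q = 368/35 + 662/35 = 206/7.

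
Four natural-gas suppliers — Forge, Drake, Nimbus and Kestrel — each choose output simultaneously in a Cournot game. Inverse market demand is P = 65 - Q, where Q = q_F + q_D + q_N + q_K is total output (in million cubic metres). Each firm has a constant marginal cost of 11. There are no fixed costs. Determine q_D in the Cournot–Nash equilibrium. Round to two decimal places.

Each firm earns π_i = (65 - Q)q_i - 11q_i.
Setting ∂π_i/∂q_i = 0 with rivals' quantities fixed: 54 - 2q_i - Σ_{j≠i} q_j = 0.
With identical firms every q_j equals q_i, so Σ_{j≠i} q_j = 3q_i and 54 = 5q_i, giving q_i = 54/5.

10.80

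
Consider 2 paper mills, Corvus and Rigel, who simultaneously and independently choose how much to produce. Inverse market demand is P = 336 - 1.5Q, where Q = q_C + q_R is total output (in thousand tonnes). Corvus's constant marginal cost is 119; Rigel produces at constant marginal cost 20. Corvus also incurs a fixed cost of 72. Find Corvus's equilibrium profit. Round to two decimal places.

959.41

Corvus's profit: π_C = (336 - 1.5Q)q_C - (119q_C). Setting ∂π_C/∂q_C = 0: 217 - 3q_C - (3/2)(q_R) = 0.
Rigel's profit: π_R = (336 - 1.5Q)q_R - (20q_R). Setting ∂π_R/∂q_R = 0: 316 - 3q_R - (3/2)(q_C) = 0.
Best responses: q_C = (217 - (3/2)q_R)/3, q_R = (316 - (3/2)q_C)/3.
Substituting one into the other gives q_C = 236/9 and q_R = 830/9.
Price P = 336 - (3/2)·(1066/9) = 475/3.
Corvus's profit: (475/3 - 119)·(236/9) - 72 = 959.4074.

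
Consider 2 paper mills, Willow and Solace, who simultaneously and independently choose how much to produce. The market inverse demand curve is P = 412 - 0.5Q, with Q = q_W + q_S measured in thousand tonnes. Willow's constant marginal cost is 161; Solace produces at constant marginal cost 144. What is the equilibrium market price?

Willow's profit: π_W = (412 - 0.5Q)q_W - (161q_W). Setting ∂π_W/∂q_W = 0: 251 - q_W - (1/2)(q_S) = 0.
Solace's profit: π_S = (412 - 0.5Q)q_S - (144q_S). Setting ∂π_S/∂q_S = 0: 268 - q_S - (1/2)(q_W) = 0.
Best responses: q_W = (251 - (1/2)q_S), q_S = (268 - (1/2)q_W).
Solving the pair: q_W = 156, q_S = 190.
Total output Q = 346, so price P = 412 - (1/2)·346 = 239.

239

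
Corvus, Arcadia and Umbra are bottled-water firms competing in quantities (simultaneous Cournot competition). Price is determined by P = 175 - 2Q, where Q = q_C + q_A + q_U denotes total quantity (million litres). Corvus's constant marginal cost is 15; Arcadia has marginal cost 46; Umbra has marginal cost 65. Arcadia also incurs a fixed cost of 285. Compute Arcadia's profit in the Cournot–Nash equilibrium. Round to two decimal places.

142.78

Corvus's profit: π_C = (175 - 2Q)q_C - (15q_C). Setting ∂π_C/∂q_C = 0: 160 - 4q_C - 2(q_A + q_U) = 0.
Arcadia's first-order condition: 129 - 4q_A - 2(q_C + q_U) = 0.
Umbra's first-order condition: 110 - 4q_U - 2(q_C + q_A) = 0.
Adding the 3 first-order conditions: 399 − 8Q = 0, so Q = 399/8.
Back-substituting: q_C = (160 − 399/4)/2 = 241/8, q_A = (129 − 399/4)/2 = 117/8, q_U = (110 − 399/4)/2 = 41/8.
Price P = 175 - 2·(399/8) = 301/4.
Arcadia's profit: (301/4 - 46)·(117/8) - 285 = 142.7813.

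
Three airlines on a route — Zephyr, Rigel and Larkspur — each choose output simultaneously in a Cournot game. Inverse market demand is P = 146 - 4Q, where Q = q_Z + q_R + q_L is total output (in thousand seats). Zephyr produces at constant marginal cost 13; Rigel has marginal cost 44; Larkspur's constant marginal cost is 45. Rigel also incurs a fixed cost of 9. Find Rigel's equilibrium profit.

Zephyr's profit: π_Z = (146 - 4Q)q_Z - (13q_Z). Setting ∂π_Z/∂q_Z = 0: 133 - 8q_Z - 4(q_R + q_L) = 0.
Rigel's profit: π_R = (146 - 4Q)q_R - (44q_R). Setting ∂π_R/∂q_R = 0: 102 - 8q_R - 4(q_Z + q_L) = 0.
Larkspur's profit: π_L = (146 - 4Q)q_L - (45q_L). Setting ∂π_L/∂q_L = 0: 101 - 8q_L - 4(q_Z + q_R) = 0.
Adding the 3 first-order conditions: 336 − 16Q = 0, so Q = 21.
Back-substituting: q_Z = (133 − 84)/4 = 49/4, q_R = (102 − 84)/4 = 9/2, q_L = (101 − 84)/4 = 17/4.
Price P = 146 - 4·21 = 62.
Rigel's profit: (62 - 44)·(9/2) - 9 = 72.

72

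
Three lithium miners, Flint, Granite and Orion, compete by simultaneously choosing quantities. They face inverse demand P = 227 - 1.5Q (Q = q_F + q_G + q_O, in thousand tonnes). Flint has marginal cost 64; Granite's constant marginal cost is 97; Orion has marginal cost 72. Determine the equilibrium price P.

115

Flint's profit: π_F = (227 - 1.5Q)q_F - (64q_F). Setting ∂π_F/∂q_F = 0: 163 - 3q_F - (3/2)(q_G + q_O) = 0.
Granite's first-order condition: 130 - 3q_G - (3/2)(q_F + q_O) = 0.
Orion's profit: π_O = (227 - 1.5Q)q_O - (72q_O). Setting ∂π_O/∂q_O = 0: 155 - 3q_O - (3/2)(q_F + q_G) = 0.
Adding the 3 conditions: 448 − 3Q − 3Q = 0, i.e. Q = 224/3.
Back-substituting: q_F = (163 − 112)/(3/2) = 34, q_G = (130 − 112)/(3/2) = 12, q_O = (155 − 112)/(3/2) = 86/3.
Total output Q = 224/3, so price P = 227 - (3/2)·(224/3) = 115.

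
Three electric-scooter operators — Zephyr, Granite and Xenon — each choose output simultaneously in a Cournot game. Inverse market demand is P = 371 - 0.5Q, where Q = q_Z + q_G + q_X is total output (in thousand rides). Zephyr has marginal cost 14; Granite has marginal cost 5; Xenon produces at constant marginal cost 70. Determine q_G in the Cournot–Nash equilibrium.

Zephyr's profit: π_Z = (371 - 0.5Q)q_Z - (14q_Z). Setting ∂π_Z/∂q_Z = 0: 357 - q_Z - (1/2)(q_G + q_X) = 0.
Granite's profit: π_G = (371 - 0.5Q)q_G - (5q_G). Setting ∂π_G/∂q_G = 0: 366 - q_G - (1/2)(q_Z + q_X) = 0.
Xenon's first-order condition: 301 - q_X - (1/2)(q_Z + q_G) = 0.
Summing all 3 equations gives 1024 − 2Q = 0, hence Q = 512.
Back-substituting: q_Z = (357 − 256)/(1/2) = 202, q_G = (366 − 256)/(1/2) = 220, q_X = (301 − 256)/(1/2) = 90.

220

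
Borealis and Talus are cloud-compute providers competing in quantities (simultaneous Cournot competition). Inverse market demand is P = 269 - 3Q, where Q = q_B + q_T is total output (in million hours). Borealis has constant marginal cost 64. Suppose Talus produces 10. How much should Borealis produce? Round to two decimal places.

29.17

With the rival's output fixed at 10, Borealis's profit is π_B = (269 - 3·10 - 3q_B)q_B - (64q_B) = (239 - 3q_B)q_B - (64q_B).
∂π_B/∂q_B = 175 - 6q_B = 0, so q_B = 175/6.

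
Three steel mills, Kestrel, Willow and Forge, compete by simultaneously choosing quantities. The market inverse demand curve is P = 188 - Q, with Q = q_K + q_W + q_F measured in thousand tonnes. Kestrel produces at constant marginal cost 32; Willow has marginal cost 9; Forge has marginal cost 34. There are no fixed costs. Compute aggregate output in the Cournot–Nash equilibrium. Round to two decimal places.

Kestrel's profit: π_K = (188 - Q)q_K - (32q_K). Setting ∂π_K/∂q_K = 0: 156 - 2q_K - (q_W + q_F) = 0.
Willow's profit: π_W = (188 - Q)q_W - (9q_W). Setting ∂π_W/∂q_W = 0: 179 - 2q_W - (q_K + q_F) = 0.
Forge's first-order condition: 154 - 2q_F - (q_K + q_W) = 0.
Summing all 3 equations gives 489 − 4Q = 0, hence Q = 489/4.
Back-substituting: q_K = (156 − 489/4) = 135/4, q_W = (179 − 489/4) = 227/4, q_F = (154 − 489/4) = 127/4.
Total output Q = 135/4 + 227/4 + 127/4 = 489/4.

122.25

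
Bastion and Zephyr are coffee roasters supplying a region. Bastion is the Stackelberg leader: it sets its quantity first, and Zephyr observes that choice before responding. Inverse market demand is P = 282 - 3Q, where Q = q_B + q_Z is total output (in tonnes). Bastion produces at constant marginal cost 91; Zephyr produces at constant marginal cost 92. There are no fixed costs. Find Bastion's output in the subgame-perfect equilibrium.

32

Solve by backward induction. Given q_B, the follower Zephyr maximises π_Z = (282 - 3q_B - 3q_Z)q_Z - 92q_Z.
Follower FOC: 190 - 3q_B - 6q_Z = 0, so q_Z(q_B) = (190 - 3q_B)/6.
Bastion substitutes q_Z(q_B) into its own profit: π_B = q_B(282 - 3q_B - (190 - 3q_B)/2) - 91q_B = (187 - (3/2)q_B)q_B - 91q_B.
Maximising: ∂π_B/∂q_B = 96 - 3q_B = 0, giving q_B = 32.
Then q_Z = (190 - 3·32)/6 = 47/3.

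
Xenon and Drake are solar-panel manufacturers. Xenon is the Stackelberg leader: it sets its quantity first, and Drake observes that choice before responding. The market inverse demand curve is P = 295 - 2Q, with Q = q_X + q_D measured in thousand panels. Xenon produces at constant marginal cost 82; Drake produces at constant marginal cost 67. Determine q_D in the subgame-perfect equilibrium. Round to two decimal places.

32.25

The follower Drake best-responds to any q_X: π_D = (295 - 2Q)q_D - 67q_D.
Follower FOC: 228 - 2q_X - 4q_D = 0, so q_D(q_X) = (228 - 2q_X)/4.
The leader anticipates this reaction. Substituting into P = 295 - 2Q gives P = 181 - q_X, so π_X = (181 - q_X)q_X - 82q_X.
The leader's first-order condition 99 - 2q_X = 0 yields q_X = 99/2.
Then q_D = (228 - 2·(99/2))/4 = 129/4.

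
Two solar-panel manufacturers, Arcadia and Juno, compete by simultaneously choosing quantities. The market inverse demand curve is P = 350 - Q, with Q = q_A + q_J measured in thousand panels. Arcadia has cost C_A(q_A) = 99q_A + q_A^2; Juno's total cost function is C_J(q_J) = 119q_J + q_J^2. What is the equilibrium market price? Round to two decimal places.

Arcadia's profit: π_A = (350 - Q)q_A - (99q_A + q_A²). Setting ∂π_A/∂q_A = 0: 251 - 4q_A - (q_J) = 0.
Juno's profit: π_J = (350 - Q)q_J - (119q_J + q_J²). Setting ∂π_J/∂q_J = 0: 231 - 4q_J - (q_A) = 0.
Rearranging gives the reaction functions q_A = (251 - q_J)/4 and q_J = (231 - q_A)/4.
Substituting one into the other gives q_A = 773/15 and q_J = 673/15.
Total output Q = 482/5, so price P = 350 - 482/5 = 1268/5.

253.60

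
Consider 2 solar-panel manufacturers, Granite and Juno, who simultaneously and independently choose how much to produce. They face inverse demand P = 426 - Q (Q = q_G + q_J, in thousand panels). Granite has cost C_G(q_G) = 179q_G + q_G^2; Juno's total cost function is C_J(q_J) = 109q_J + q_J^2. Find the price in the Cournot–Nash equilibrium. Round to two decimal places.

313.20

Granite's profit: π_G = (426 - Q)q_G - (179q_G + q_G²). Setting ∂π_G/∂q_G = 0: 247 - 4q_G - (q_J) = 0.
Juno's first-order condition: 317 - 4q_J - (q_G) = 0.
Best responses: q_G = (247 - q_J)/4, q_J = (317 - q_G)/4.
Substituting one into the other gives q_G = 671/15 and q_J = 1021/15.
Total output Q = 564/5, so price P = 426 - 564/5 = 1566/5.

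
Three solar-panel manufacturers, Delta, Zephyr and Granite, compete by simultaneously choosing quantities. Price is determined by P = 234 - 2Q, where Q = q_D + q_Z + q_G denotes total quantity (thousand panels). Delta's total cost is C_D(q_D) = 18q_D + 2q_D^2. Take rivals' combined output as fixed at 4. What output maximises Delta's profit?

26

With rivals' combined output fixed at 4, Delta's profit is π_D = (234 - 2·4 - 2q_D)q_D - (18q_D + 2q_D²) = (226 - 2q_D)q_D - (18q_D + 2q_D²).
∂π_D/∂q_D = 208 - 8q_D = 0, so q_D = 26.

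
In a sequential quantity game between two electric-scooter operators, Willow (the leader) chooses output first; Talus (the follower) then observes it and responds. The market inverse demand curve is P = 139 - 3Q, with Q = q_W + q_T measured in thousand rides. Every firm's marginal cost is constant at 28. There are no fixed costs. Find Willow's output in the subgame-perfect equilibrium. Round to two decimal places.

18.50

Solve by backward induction. Given q_W, the follower Talus maximises π_T = (139 - 3q_W - 3q_T)q_T - 28q_T.
Follower FOC: 111 - 3q_W - 6q_T = 0, so q_T(q_W) = (111 - 3q_W)/6.
The leader anticipates this reaction. Substituting into P = 139 - 3Q gives P = 167/2 - (3/2)q_W, so π_W = (167/2 - (3/2)q_W)q_W - 28q_W.
Maximising: ∂π_W/∂q_W = 111/2 - 3q_W = 0, giving q_W = 37/2.
Then q_T = (111 - 3·(37/2))/6 = 37/4.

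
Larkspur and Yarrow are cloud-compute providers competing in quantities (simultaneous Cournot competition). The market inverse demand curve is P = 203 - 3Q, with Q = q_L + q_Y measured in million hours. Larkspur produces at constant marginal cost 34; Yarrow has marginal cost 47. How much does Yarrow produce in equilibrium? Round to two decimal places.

Larkspur's profit: π_L = (203 - 3Q)q_L - (34q_L). Setting ∂π_L/∂q_L = 0: 169 - 6q_L - 3(q_Y) = 0.
Yarrow's first-order condition: 156 - 6q_Y - 3(q_L) = 0.
So q_L = (169 - 3q_Y)/6 and q_Y = (156 - 3q_L)/6.
Substituting one into the other gives q_L = 182/9 and q_Y = 143/9.

15.89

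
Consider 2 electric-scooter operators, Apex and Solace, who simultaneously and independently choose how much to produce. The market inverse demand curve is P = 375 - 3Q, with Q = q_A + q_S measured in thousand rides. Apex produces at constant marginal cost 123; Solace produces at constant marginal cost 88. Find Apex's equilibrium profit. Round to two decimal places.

1744.04

Apex's profit: π_A = (375 - 3Q)q_A - (123q_A). Setting ∂π_A/∂q_A = 0: 252 - 6q_A - 3(q_S) = 0.
Solace's profit: π_S = (375 - 3Q)q_S - (88q_S). Setting ∂π_S/∂q_S = 0: 287 - 6q_S - 3(q_A) = 0.
Rearranging gives the reaction functions q_A = (252 - 3q_S)/6 and q_S = (287 - 3q_A)/6.
Substituting one into the other gives q_A = 217/9 and q_S = 322/9.
Price P = 375 - 3·(539/9) = 586/3.
Apex's profit: (586/3 - 123)·(217/9) = 1744.0370.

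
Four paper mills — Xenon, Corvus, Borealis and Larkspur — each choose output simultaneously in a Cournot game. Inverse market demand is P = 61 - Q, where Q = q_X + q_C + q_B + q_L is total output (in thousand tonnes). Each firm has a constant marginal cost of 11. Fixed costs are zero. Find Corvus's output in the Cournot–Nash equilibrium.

10

Each firm earns π_i = (61 - Q)q_i - 11q_i.
Setting ∂π_i/∂q_i = 0 with rivals' quantities fixed: 50 - 2q_i - Σ_{j≠i} q_j = 0.
By symmetry each firm produces the same amount; substituting Σ_{j≠i} q_j = 3q_i yields q_i = 50/5 = 10.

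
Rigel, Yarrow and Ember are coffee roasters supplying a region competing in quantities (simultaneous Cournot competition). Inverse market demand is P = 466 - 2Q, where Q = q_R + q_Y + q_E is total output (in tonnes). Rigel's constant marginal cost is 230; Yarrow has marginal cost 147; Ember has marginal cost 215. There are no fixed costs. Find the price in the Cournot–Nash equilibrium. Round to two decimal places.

Rigel's profit: π_R = (466 - 2Q)q_R - (230q_R). Setting ∂π_R/∂q_R = 0: 236 - 4q_R - 2(q_Y + q_E) = 0.
Yarrow's profit: π_Y = (466 - 2Q)q_Y - (147q_Y). Setting ∂π_Y/∂q_Y = 0: 319 - 4q_Y - 2(q_R + q_E) = 0.
Ember's profit: π_E = (466 - 2Q)q_E - (215q_E). Setting ∂π_E/∂q_E = 0: 251 - 4q_E - 2(q_R + q_Y) = 0.
Adding the 3 conditions: 806 − 4Q − 4Q = 0, i.e. Q = 403/4.
Back-substituting: q_R = (236 − 403/2)/2 = 69/4, q_Y = (319 − 403/2)/2 = 235/4, q_E = (251 − 403/2)/2 = 99/4.
Total output Q = 403/4, so price P = 466 - 2·(403/4) = 529/2.

264.50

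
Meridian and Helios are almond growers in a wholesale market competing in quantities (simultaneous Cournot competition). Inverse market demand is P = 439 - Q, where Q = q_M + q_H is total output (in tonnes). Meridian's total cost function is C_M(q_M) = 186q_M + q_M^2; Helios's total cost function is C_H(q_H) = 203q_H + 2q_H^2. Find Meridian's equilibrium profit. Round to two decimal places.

Meridian's profit: π_M = (439 - Q)q_M - (186q_M + q_M²). Setting ∂π_M/∂q_M = 0: 253 - 4q_M - (q_H) = 0.
Helios's first-order condition: 236 - 6q_H - (q_M) = 0.
Rearranging gives the reaction functions q_M = (253 - q_H)/4 and q_H = (236 - q_M)/6.
Substituting one into the other gives q_M = 1282/23 and q_H = 691/23.
Price P = 439 - 1973/23 = 353.2174.
Meridian's profit: 353.2174·(1282/23) - 186·(1282/23) - (1282/23)² = 6213.7013.

6213.70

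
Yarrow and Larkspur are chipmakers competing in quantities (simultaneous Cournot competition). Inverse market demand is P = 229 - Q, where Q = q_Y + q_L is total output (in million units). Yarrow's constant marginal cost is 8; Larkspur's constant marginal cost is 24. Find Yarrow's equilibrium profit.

Yarrow's profit: π_Y = (229 - Q)q_Y - (8q_Y). Setting ∂π_Y/∂q_Y = 0: 221 - 2q_Y - (q_L) = 0.
Larkspur's profit: π_L = (229 - Q)q_L - (24q_L). Setting ∂π_L/∂q_L = 0: 205 - 2q_L - (q_Y) = 0.
Rearranging gives the reaction functions q_Y = (221 - q_L)/2 and q_L = (205 - q_Y)/2.
Solving the pair: q_Y = 79, q_L = 63.
Price P = 229 - 142 = 87.
Yarrow's profit: (87 - 8)·79 = 6241.

6241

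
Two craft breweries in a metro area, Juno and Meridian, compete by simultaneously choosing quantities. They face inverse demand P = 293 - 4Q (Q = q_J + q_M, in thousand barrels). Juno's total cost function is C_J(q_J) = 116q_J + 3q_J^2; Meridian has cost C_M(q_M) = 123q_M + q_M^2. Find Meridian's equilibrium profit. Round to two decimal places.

Juno's profit: π_J = (293 - 4Q)q_J - (116q_J + 3q_J²). Setting ∂π_J/∂q_J = 0: 177 - 14q_J - 4(q_M) = 0.
Meridian's first-order condition: 170 - 10q_M - 4(q_J) = 0.
Best responses: q_J = (177 - 4q_M)/14, q_M = (170 - 4q_J)/10.
Solving the pair: q_J = 545/62, q_M = 418/31.
Price P = 293 - 4·(1381/62) = 203.9032.
Meridian's profit: 203.9032·(418/31) - 123·(418/31) - (418/31)² = 909.0739.

909.07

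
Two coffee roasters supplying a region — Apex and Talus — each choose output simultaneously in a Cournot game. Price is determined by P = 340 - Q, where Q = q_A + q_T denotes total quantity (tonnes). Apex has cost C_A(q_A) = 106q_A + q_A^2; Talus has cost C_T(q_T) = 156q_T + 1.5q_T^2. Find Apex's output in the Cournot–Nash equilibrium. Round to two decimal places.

Apex's profit: π_A = (340 - Q)q_A - (106q_A + q_A²). Setting ∂π_A/∂q_A = 0: 234 - 4q_A - (q_T) = 0.
Talus's first-order condition: 184 - 5q_T - (q_A) = 0.
So q_A = (234 - q_T)/4 and q_T = (184 - q_A)/5.
Substituting one into the other gives q_A = 986/19 and q_T = 502/19.

51.89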